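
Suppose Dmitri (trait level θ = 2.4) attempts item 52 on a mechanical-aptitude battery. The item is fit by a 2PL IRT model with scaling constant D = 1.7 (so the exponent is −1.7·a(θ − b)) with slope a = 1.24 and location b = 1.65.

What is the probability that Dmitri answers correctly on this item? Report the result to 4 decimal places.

P(θ) = 1 / (1 + exp(−D·a(θ − b)))
Exponent: 1.7 × 1.24 × (2.4 − 1.65) = 1.5810
1/(1 + e^{-1.5810}) = 0.8293
P = 0.8293

0.8293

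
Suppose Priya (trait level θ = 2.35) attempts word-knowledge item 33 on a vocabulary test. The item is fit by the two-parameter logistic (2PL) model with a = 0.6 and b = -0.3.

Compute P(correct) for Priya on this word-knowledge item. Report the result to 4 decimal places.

0.8306

P(θ) = 1 / (1 + exp(−a(θ − b)))
Exponent: 0.6 × (2.35 − (-0.3)) = 1.5900
1/(1 + e^{-1.5900}) = 0.8306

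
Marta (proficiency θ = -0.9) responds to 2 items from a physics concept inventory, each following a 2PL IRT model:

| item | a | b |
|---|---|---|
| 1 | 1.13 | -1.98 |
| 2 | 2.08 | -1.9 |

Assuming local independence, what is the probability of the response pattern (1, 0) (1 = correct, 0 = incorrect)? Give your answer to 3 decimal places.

P(θ) = 1 / (1 + exp(−a(θ − b)))
P_1 = 1/(1+e^{-1.2204}) = 0.7721
P_2 = 1/(1+e^{-2.0800}) = 0.8889
L = P_1 × (1−P_2) = 0.7721 × 0.1111 = 0.08575

0.086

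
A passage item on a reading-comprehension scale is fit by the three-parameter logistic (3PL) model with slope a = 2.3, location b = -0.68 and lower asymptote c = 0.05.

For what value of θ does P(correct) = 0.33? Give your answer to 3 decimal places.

-1.059

P(θ) = c + (1 − c) · 1 / (1 + exp(−a(θ − b)))
Remove guessing floor: (0.33 − 0.05)/(1 − 0.05) = 0.2947
logit = ln(0.2947/0.7053) = -0.8725
θ = b + logit/(a) = -0.68 + (-0.8725)/2.3000 = -1.0593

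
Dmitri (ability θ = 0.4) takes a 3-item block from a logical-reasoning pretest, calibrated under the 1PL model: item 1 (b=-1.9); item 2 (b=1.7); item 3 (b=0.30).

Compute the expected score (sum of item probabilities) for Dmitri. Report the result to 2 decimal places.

P(θ) = 1 / (1 + exp(−(θ − b)))
P_1 = 1/(1+e^{-2.3000}) = 0.9089
P_2 = 1/(1+e^{1.3000}) = 0.2142
P_3 = 1/(1+e^{-0.1000}) = 0.5250
E[score] = 0.9089 + 0.2142 + 0.5250 = 1.6480

1.65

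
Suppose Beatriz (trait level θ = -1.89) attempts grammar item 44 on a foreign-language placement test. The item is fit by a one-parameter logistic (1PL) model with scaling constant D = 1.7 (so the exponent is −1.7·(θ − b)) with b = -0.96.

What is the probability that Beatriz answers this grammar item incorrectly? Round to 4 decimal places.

P(θ) = 1 / (1 + exp(−D·(θ − b)))
Exponent: 1.7 × (-1.89 − (-0.96)) = -1.5810
1/(1 + e^{1.5810}) = 0.1707
P = 0.1707
P(incorrect) = 1 − 0.1707 = 0.8293

0.8293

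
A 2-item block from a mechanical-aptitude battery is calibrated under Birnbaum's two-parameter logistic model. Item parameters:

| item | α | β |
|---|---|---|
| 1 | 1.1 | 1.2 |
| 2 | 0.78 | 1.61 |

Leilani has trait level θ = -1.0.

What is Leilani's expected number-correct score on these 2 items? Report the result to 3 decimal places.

0.197

P(θ) = 1 / (1 + exp(−α(θ − β)))
P_1 = 1/(1+e^{2.4200}) = 0.0817
P_2 = 1/(1+e^{2.0358}) = 0.1155
E[score] = 0.0817 + 0.1155 = 0.1972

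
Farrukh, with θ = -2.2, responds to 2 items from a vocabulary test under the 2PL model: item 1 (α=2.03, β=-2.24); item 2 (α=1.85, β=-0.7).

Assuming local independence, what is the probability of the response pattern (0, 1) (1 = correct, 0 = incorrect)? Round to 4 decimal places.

0.0282

P(θ) = 1 / (1 + exp(−α(θ − β)))
P_1 = 1/(1+e^{-0.0812}) = 0.5203
P_2 = 1/(1+e^{2.7750}) = 0.0587
L = (1−P_1) × P_2 = 0.4797 × 0.0587 = 0.02815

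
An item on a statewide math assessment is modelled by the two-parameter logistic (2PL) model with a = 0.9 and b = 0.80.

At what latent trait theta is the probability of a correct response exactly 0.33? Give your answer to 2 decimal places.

P(theta) = 1 / (1 + exp(−a(theta − b)))
logit = ln(0.3300/0.6700) = -0.7082
theta = b + logit/(a) = 0.80 + (-0.7082)/0.9000 = 0.0131

0.01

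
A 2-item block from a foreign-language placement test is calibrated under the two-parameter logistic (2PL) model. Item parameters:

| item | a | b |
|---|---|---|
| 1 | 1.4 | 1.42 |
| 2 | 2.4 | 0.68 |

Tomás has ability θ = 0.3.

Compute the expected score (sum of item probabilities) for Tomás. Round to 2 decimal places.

P(θ) = 1 / (1 + exp(−a(θ − b)))
P_1 = 1/(1+e^{1.5680}) = 0.1725
P_2 = 1/(1+e^{0.9120}) = 0.2866
E[score] = 0.1725 + 0.2866 = 0.4591

0.46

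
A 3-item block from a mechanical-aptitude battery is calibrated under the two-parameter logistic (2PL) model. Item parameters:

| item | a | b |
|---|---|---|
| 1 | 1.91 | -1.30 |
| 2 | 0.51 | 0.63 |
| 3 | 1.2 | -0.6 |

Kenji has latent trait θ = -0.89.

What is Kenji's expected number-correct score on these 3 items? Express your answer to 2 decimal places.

P(θ) = 1 / (1 + exp(−a(θ − b)))
P_1 = 1/(1+e^{-0.7831}) = 0.6863
P_2 = 1/(1+e^{0.7752}) = 0.3154
P_3 = 1/(1+e^{0.3480}) = 0.4139
E[score] = 0.6863 + 0.3154 + 0.4139 = 1.4156

1.42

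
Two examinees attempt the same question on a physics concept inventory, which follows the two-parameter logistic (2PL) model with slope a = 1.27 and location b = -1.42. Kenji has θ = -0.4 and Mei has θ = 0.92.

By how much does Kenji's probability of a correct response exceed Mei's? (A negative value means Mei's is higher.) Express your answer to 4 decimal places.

-0.1662

P(θ) = 1 / (1 + exp(−a(θ − b)))
P(Kenji) = 0.7851  [exponent 1.2954]
P(Mei) = 0.9513  [exponent 2.9718]
Difference = 0.7851 − 0.9513 = -0.1662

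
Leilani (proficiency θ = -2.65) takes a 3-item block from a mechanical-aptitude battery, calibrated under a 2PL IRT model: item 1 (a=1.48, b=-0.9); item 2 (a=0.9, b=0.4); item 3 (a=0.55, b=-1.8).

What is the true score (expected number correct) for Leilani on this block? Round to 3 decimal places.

0.515

P(θ) = 1 / (1 + exp(−a(θ − b)))
P_1 = 1/(1+e^{2.5900}) = 0.0698
P_2 = 1/(1+e^{2.7450}) = 0.0604
P_3 = 1/(1+e^{0.4675}) = 0.3852
E[score] = 0.0698 + 0.0604 + 0.3852 = 0.5154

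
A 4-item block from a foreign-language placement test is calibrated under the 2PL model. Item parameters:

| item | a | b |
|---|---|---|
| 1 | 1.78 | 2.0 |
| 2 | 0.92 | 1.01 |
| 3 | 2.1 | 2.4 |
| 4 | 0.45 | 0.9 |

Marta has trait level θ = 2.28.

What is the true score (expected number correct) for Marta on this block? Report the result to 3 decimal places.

2.473

P(θ) = 1 / (1 + exp(−a(θ − b)))
P_1 = 1/(1+e^{-0.4984}) = 0.6221
P_2 = 1/(1+e^{-1.1684}) = 0.7629
P_3 = 1/(1+e^{0.2520}) = 0.4373
P_4 = 1/(1+e^{-0.6210}) = 0.6504
E[score] = 0.6221 + 0.7629 + 0.4373 + 0.6504 = 2.4727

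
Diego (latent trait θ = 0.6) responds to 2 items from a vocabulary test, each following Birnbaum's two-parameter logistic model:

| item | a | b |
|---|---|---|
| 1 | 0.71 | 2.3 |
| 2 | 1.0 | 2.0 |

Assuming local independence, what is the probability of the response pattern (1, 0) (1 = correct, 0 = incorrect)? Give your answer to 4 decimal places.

P(θ) = 1 / (1 + exp(−a(θ − b)))
P_1 = 1/(1+e^{1.2070}) = 0.2302
P_2 = 1/(1+e^{1.4000}) = 0.1978
L = P_1 × (1−P_2) = 0.2302 × 0.8022 = 0.18469

0.1847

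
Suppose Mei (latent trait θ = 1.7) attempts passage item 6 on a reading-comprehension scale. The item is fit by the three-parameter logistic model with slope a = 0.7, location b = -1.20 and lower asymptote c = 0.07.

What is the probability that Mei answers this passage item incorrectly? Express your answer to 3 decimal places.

P(θ) = c + (1 − c) · 1 / (1 + exp(−a(θ − b)))
Exponent: 0.7 × (1.7 − (-1.20)) = 2.0300
1/(1 + e^{-2.0300}) = 0.8839
P = 0.07 + 0.93 × 0.8839 = 0.8920
P(incorrect) = 1 − 0.8920 = 0.1080

0.108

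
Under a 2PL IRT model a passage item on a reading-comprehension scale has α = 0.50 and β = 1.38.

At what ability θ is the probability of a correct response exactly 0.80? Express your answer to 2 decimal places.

4.15

P(θ) = 1 / (1 + exp(−α(θ − β)))
logit = ln(0.8000/0.2000) = 1.3863
θ = β + logit/(α) = 1.38 + 1.3863/0.5000 = 4.1526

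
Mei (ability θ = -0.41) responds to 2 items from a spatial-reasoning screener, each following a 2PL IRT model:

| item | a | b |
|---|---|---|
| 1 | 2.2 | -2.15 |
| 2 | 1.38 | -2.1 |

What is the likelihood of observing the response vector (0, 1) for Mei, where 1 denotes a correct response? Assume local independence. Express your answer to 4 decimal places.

0.0194

P(θ) = 1 / (1 + exp(−a(θ − b)))
P_1 = 1/(1+e^{-3.8280}) = 0.9787
P_2 = 1/(1+e^{-2.3322}) = 0.9115
L = (1−P_1) × P_2 = 0.0213 × 0.9115 = 0.01941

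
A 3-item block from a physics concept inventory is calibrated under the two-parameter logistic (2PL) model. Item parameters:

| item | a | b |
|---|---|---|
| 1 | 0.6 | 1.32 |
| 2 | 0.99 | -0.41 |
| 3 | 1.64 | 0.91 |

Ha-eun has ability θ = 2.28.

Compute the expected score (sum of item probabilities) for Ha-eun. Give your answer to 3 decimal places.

2.479

P(θ) = 1 / (1 + exp(−a(θ − b)))
P_1 = 1/(1+e^{-0.5760}) = 0.6401
P_2 = 1/(1+e^{-2.6631}) = 0.9348
P_3 = 1/(1+e^{-2.2468}) = 0.9044
E[score] = 0.6401 + 0.9348 + 0.9044 = 2.4793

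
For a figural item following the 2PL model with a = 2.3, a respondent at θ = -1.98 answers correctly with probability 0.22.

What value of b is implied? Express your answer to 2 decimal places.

-1.43

P(θ) = 1 / (1 + exp(−a(θ − b)))
logit(0.22) = ln(0.22/0.78) = -1.2657
b = θ − logit/(a) = -1.98 − (-1.2657)/2.3000 = -1.4297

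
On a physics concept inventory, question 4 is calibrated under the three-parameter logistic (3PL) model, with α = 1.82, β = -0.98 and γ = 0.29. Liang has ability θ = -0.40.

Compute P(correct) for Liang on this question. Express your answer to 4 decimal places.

P(θ) = γ + (1 − γ) · 1 / (1 + exp(−α(θ − β)))
Exponent: 1.82 × (-0.40 − (-0.98)) = 1.0556
1/(1 + e^{-1.0556}) = 0.7418
P = 0.29 + 0.71 × 0.7418 = 0.8167

0.8167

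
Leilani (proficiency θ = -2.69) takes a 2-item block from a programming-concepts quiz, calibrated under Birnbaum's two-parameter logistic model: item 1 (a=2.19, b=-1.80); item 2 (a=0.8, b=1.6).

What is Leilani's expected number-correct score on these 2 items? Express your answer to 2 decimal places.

P(θ) = 1 / (1 + exp(−a(θ − b)))
P_1 = 1/(1+e^{1.9491}) = 0.1247
P_2 = 1/(1+e^{3.4320}) = 0.0313
E[score] = 0.1247 + 0.0313 = 0.1560

0.16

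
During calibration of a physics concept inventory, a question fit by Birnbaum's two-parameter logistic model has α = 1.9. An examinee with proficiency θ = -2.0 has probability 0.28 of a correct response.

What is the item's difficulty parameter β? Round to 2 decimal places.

-1.50

P(θ) = 1 / (1 + exp(−α(θ − β)))
logit(0.28) = ln(0.28/0.72) = -0.9445
β = θ − logit/(α) = -2.0 − (-0.9445)/1.9000 = -1.5029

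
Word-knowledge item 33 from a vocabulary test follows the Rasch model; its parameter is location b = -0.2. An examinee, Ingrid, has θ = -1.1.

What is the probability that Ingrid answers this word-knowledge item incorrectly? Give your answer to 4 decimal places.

0.7109

P(θ) = 1 / (1 + exp(−(θ − b)))
Exponent: (-1.1 − (-0.2)) = -0.9000
1/(1 + e^{0.9000}) = 0.2891
P = 0.2891
P(incorrect) = 1 − 0.2891 = 0.7109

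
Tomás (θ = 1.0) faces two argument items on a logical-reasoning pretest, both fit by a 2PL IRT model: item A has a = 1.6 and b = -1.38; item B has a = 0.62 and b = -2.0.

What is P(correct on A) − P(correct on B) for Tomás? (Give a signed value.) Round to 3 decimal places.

0.113

P(θ) = 1 / (1 + exp(−a(θ − b)))
P_A = 0.9783
P_B = 0.8653
P_A − P_B = 0.1130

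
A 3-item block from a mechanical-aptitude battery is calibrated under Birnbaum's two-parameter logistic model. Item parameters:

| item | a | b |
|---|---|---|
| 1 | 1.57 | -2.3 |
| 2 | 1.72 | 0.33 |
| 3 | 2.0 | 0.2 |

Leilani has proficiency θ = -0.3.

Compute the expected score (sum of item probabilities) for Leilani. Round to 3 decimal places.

1.480

P(θ) = 1 / (1 + exp(−a(θ − b)))
P_1 = 1/(1+e^{-3.1400}) = 0.9585
P_2 = 1/(1+e^{1.0836}) = 0.2528
P_3 = 1/(1+e^{1.0000}) = 0.2689
E[score] = 0.9585 + 0.2528 + 0.2689 = 1.4803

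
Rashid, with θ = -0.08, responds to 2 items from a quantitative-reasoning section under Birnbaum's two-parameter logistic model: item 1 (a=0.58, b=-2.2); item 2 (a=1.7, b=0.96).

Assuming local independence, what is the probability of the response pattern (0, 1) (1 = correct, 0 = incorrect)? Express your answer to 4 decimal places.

P(θ) = 1 / (1 + exp(−a(θ − b)))
P_1 = 1/(1+e^{-1.2296}) = 0.7737
P_2 = 1/(1+e^{1.7680}) = 0.1458
L = (1−P_1) × P_2 = 0.2263 × 0.1458 = 0.03299

0.0330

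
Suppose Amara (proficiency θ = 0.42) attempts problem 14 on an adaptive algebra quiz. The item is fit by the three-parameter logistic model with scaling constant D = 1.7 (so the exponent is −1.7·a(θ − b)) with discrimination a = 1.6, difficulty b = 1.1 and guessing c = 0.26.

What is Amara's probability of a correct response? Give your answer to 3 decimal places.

0.361

P(θ) = c + (1 − c) · 1 / (1 + exp(−D·a(θ − b)))
Exponent: 1.7 × 1.6 × (0.42 − 1.1) = -1.8496
1/(1 + e^{1.8496}) = 0.1359
P = 0.26 + 0.74 × 0.1359 = 0.3606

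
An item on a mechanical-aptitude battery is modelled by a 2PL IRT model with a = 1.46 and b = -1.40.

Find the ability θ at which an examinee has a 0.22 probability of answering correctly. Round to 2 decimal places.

P(θ) = 1 / (1 + exp(−a(θ − b)))
logit = ln(0.2200/0.7800) = -1.2657
θ = b + logit/(a) = -1.40 + (-1.2657)/1.4600 = -2.2669

-2.27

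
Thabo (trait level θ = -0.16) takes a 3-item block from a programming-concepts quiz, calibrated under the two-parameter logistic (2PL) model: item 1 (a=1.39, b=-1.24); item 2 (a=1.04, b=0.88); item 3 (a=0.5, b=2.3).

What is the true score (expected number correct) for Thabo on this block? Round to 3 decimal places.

1.297

P(θ) = 1 / (1 + exp(−a(θ − b)))
P_1 = 1/(1+e^{-1.5012}) = 0.8178
P_2 = 1/(1+e^{1.0816}) = 0.2532
P_3 = 1/(1+e^{1.2300}) = 0.2262
E[score] = 0.8178 + 0.2532 + 0.2262 = 1.2971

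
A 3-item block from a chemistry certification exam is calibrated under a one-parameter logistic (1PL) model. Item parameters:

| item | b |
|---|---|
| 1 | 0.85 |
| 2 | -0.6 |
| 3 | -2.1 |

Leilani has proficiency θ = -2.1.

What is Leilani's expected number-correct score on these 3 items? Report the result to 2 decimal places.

P(θ) = 1 / (1 + exp(−(θ − b)))
P_1 = 1/(1+e^{2.9500}) = 0.0497
P_2 = 1/(1+e^{1.5000}) = 0.1824
P_3 = 1/(1+e^{0.0000}) = 0.5000
E[score] = 0.0497 + 0.1824 + 0.5000 = 0.7322

0.73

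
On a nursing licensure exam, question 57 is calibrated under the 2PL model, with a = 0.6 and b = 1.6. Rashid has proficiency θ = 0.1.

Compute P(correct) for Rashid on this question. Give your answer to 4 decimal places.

P(θ) = 1 / (1 + exp(−a(θ − b)))
Exponent: 0.6 × (0.1 − 1.6) = -0.9000
1/(1 + e^{0.9000}) = 0.2891

0.2891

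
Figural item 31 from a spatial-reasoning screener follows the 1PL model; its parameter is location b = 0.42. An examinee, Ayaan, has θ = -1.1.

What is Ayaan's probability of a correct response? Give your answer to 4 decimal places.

P(θ) = 1 / (1 + exp(−(θ − b)))
Exponent: (-1.1 − 0.42) = -1.5200
1/(1 + e^{1.5200}) = 0.1795
P = 0.1795

0.1795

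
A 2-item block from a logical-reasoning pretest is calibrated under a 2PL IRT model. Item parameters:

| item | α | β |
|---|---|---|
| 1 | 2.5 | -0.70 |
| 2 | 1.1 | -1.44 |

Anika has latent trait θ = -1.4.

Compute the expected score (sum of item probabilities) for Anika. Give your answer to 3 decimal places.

P(θ) = 1 / (1 + exp(−α(θ − β)))
P_1 = 1/(1+e^{1.7500}) = 0.1480
P_2 = 1/(1+e^{-0.0440}) = 0.5110
E[score] = 0.1480 + 0.5110 = 0.6590

0.659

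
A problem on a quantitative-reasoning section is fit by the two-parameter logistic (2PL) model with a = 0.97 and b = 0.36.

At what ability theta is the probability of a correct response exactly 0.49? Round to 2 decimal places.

0.32

P(theta) = 1 / (1 + exp(−a(theta − b)))
logit = ln(0.4900/0.5100) = -0.0400
theta = b + logit/(a) = 0.36 + (-0.0400)/0.9700 = 0.3188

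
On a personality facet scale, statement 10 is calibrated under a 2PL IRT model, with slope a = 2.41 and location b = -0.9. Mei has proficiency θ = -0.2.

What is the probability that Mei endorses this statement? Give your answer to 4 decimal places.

0.8438

P(θ) = 1 / (1 + exp(−a(θ − b)))
Exponent: 2.41 × (-0.2 − (-0.9)) = 1.6870
1/(1 + e^{-1.6870}) = 0.8438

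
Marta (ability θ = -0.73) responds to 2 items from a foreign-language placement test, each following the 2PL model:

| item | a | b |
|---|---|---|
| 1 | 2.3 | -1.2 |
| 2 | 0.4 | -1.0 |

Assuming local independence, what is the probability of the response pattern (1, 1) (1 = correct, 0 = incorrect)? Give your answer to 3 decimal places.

0.393

P(θ) = 1 / (1 + exp(−a(θ − b)))
P_1 = 1/(1+e^{-1.0810}) = 0.7467
P_2 = 1/(1+e^{-0.1080}) = 0.5270
L = P_1 × P_2 = 0.7467 × 0.5270 = 0.39348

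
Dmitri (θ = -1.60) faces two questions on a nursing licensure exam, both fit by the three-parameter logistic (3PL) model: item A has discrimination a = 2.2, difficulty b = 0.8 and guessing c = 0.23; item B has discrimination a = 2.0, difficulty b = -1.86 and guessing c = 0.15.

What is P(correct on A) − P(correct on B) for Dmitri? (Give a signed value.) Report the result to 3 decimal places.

-0.449

P(θ) = c + (1 − c) · 1 / (1 + exp(−a(θ − b)))
P_A = 0.2339
P_B = 0.6831
P_A − P_B = -0.4492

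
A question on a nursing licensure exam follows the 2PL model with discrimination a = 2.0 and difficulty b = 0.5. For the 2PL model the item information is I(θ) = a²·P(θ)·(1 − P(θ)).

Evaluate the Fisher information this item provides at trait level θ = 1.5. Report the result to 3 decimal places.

0.420

P = 1/(1+e^{-2.0000}) = 0.8808
P(1−P) = 0.8808 × 0.1192 = 0.1050
I = a² × P(1−P) = 2.0² × 0.1050 = 0.41997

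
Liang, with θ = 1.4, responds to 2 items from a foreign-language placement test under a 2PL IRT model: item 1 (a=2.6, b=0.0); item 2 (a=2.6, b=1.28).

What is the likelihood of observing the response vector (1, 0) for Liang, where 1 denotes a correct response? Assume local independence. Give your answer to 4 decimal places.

P(θ) = 1 / (1 + exp(−a(θ − b)))
P_1 = 1/(1+e^{-3.6400}) = 0.9744
P_2 = 1/(1+e^{-0.3120}) = 0.5774
L = P_1 × (1−P_2) = 0.9744 × 0.4226 = 0.41182

0.4118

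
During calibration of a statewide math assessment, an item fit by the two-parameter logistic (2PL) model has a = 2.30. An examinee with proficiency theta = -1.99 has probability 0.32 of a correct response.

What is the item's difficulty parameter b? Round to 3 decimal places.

-1.662

P(theta) = 1 / (1 + exp(−a(theta − b)))
logit(0.32) = ln(0.32/0.68) = -0.7538
b = theta − logit/(a) = -1.99 − (-0.7538)/2.3000 = -1.6623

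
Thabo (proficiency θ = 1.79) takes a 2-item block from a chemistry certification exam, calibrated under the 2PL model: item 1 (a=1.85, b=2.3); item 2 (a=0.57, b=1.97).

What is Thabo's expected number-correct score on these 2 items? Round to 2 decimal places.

P(θ) = 1 / (1 + exp(−a(θ − b)))
P_1 = 1/(1+e^{0.9435}) = 0.2802
P_2 = 1/(1+e^{0.1026}) = 0.4744
E[score] = 0.2802 + 0.4744 = 0.7546

0.75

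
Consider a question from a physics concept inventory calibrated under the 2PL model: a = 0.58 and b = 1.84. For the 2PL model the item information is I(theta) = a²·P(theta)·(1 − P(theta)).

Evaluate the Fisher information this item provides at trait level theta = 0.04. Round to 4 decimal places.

P = 1/(1+e^{1.0440}) = 0.2604
P(1−P) = 0.2604 × 0.7396 = 0.1926
I = a² × P(1−P) = 0.58² × 0.1926 = 0.06478

0.0648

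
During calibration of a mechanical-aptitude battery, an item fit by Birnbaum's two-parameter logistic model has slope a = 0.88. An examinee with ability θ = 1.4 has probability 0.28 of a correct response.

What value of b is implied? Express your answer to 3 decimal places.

2.473

P(θ) = 1 / (1 + exp(−a(θ − b)))
logit(0.28) = ln(0.28/0.72) = -0.9445
b = θ − logit/(a) = 1.4 − (-0.9445)/0.8800 = 2.4733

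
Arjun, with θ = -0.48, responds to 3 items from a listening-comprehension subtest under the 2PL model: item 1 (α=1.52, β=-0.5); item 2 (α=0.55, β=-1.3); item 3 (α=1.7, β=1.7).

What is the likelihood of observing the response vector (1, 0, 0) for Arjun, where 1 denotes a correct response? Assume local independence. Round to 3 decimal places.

P(θ) = 1 / (1 + exp(−α(θ − β)))
P_1 = 1/(1+e^{-0.0304}) = 0.5076
P_2 = 1/(1+e^{-0.4510}) = 0.6109
P_3 = 1/(1+e^{3.7060}) = 0.0240
L = P_1 × (1−P_2) × (1−P_3) = 0.5076 × 0.3891 × 0.9760 = 0.19278

0.193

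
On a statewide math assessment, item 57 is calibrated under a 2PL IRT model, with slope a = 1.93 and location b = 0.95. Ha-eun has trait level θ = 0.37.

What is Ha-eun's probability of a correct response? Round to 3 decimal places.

P(θ) = 1 / (1 + exp(−a(θ − b)))
Exponent: 1.93 × (0.37 − 0.95) = -1.1194
1/(1 + e^{1.1194}) = 0.2461

0.246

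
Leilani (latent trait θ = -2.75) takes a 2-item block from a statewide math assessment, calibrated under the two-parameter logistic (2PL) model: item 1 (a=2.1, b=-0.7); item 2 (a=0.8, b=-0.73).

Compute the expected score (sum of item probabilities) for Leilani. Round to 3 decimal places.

0.179

P(θ) = 1 / (1 + exp(−a(θ − b)))
P_1 = 1/(1+e^{4.3050}) = 0.0133
P_2 = 1/(1+e^{1.6160}) = 0.1658
E[score] = 0.0133 + 0.1658 = 0.1791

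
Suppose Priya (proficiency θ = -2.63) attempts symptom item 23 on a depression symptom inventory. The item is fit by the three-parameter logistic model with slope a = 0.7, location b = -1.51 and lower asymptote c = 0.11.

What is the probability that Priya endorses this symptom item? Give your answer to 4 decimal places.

0.3890

P(θ) = c + (1 − c) · 1 / (1 + exp(−a(θ − b)))
Exponent: 0.7 × (-2.63 − (-1.51)) = -0.7840
1/(1 + e^{0.7840}) = 0.3135
P = 0.11 + 0.89 × 0.3135 = 0.3890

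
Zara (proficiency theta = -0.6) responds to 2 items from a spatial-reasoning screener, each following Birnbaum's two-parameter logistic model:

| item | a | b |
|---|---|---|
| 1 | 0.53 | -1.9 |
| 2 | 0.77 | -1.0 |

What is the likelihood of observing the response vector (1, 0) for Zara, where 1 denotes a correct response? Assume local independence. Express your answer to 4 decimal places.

0.2820

P(theta) = 1 / (1 + exp(−a(theta − b)))
P_1 = 1/(1+e^{-0.6890}) = 0.6657
P_2 = 1/(1+e^{-0.3080}) = 0.5764
L = P_1 × (1−P_2) = 0.6657 × 0.4236 = 0.28201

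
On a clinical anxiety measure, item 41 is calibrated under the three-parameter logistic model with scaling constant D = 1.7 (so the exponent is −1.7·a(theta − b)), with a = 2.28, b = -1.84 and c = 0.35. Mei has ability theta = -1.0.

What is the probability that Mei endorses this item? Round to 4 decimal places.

0.9759

P(theta) = c + (1 − c) · 1 / (1 + exp(−D·a(theta − b)))
Exponent: 1.7 × 2.28 × (-1.0 − (-1.84)) = 3.2558
1/(1 + e^{-3.2558}) = 0.9629
P = 0.35 + 0.65 × 0.9629 = 0.9759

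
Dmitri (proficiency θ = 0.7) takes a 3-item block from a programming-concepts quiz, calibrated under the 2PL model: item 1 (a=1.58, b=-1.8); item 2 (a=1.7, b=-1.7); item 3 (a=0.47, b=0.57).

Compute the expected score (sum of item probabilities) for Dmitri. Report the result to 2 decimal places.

2.48

P(θ) = 1 / (1 + exp(−a(θ − b)))
P_1 = 1/(1+e^{-3.9500}) = 0.9811
P_2 = 1/(1+e^{-4.0800}) = 0.9834
P_3 = 1/(1+e^{-0.0611}) = 0.5153
E[score] = 0.9811 + 0.9834 + 0.5153 = 2.4798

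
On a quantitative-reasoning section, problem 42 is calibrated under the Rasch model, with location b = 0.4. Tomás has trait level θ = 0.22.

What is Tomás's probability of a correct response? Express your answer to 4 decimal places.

P(θ) = 1 / (1 + exp(−(θ − b)))
Exponent: (0.22 − 0.4) = -0.1800
1/(1 + e^{0.1800}) = 0.4551
P = 0.4551

0.4551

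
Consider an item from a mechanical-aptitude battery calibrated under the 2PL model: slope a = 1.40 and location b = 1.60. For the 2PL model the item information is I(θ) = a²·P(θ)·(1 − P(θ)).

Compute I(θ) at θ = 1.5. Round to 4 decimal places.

P = 1/(1+e^{0.1400}) = 0.4651
P(1−P) = 0.4651 × 0.5349 = 0.2488
I = a² × P(1−P) = 1.40² × 0.2488 = 0.48761

0.4876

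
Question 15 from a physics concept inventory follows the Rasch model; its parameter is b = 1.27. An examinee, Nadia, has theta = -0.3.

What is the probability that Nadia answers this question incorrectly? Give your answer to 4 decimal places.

0.8278

P(theta) = 1 / (1 + exp(−(theta − b)))
Exponent: (-0.3 − 1.27) = -1.5700
1/(1 + e^{1.5700}) = 0.1722
P = 0.1722
P(incorrect) = 1 − 0.1722 = 0.8278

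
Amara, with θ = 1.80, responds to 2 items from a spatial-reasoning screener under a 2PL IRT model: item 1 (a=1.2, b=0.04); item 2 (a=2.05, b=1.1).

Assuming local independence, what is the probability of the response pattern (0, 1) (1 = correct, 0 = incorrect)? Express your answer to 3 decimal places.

P(θ) = 1 / (1 + exp(−a(θ − b)))
P_1 = 1/(1+e^{-2.1120}) = 0.8921
P_2 = 1/(1+e^{-1.4350}) = 0.8077
L = (1−P_1) × P_2 = 0.1079 × 0.8077 = 0.08718

0.087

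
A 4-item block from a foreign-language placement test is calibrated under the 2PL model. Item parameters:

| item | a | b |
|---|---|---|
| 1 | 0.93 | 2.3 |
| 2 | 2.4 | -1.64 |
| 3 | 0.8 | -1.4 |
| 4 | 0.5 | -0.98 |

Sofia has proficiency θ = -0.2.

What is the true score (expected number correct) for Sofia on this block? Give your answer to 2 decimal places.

2.38

P(θ) = 1 / (1 + exp(−a(θ − b)))
P_1 = 1/(1+e^{2.3250}) = 0.0891
P_2 = 1/(1+e^{-3.4560}) = 0.9694
P_3 = 1/(1+e^{-0.9600}) = 0.7231
P_4 = 1/(1+e^{-0.3900}) = 0.5963
E[score] = 0.0891 + 0.9694 + 0.7231 + 0.5963 = 2.3779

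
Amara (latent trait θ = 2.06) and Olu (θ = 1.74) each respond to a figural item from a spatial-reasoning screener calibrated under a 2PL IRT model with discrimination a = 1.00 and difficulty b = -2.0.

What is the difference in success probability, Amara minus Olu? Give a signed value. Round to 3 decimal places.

0.006

P(θ) = 1 / (1 + exp(−a(θ − b)))
P(Amara) = 0.9830  [exponent 4.0600]
P(Olu) = 0.9768  [exponent 3.7400]
Difference = 0.9830 − 0.9768 = 0.0062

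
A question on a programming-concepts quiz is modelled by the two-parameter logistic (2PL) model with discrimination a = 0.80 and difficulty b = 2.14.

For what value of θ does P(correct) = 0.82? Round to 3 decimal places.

P(θ) = 1 / (1 + exp(−a(θ − b)))
logit = ln(0.8200/0.1800) = 1.5163
θ = b + logit/(a) = 2.14 + 1.5163/0.8000 = 4.0354

4.035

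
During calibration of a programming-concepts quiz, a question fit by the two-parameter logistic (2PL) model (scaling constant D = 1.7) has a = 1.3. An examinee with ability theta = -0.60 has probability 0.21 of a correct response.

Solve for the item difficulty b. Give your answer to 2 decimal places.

0.00

P(theta) = 1 / (1 + exp(−D·a(theta − b)))
logit(0.21) = ln(0.21/0.79) = -1.3249
b = theta − logit/(1.7·a) = -0.60 − (-1.3249)/2.2100 = -0.0005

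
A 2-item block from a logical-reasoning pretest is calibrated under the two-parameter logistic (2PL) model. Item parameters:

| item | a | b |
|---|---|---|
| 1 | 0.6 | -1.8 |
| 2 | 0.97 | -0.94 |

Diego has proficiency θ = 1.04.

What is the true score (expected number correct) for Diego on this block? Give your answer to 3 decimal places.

1.718

P(θ) = 1 / (1 + exp(−a(θ − b)))
P_1 = 1/(1+e^{-1.7040}) = 0.8461
P_2 = 1/(1+e^{-1.9206}) = 0.8722
E[score] = 0.8461 + 0.8722 = 1.7183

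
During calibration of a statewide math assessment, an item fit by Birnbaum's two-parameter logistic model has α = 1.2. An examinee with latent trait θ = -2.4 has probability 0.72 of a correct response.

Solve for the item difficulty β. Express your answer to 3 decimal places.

P(θ) = 1 / (1 + exp(−α(θ − β)))
logit(0.72) = ln(0.72/0.28) = 0.9445
β = θ − logit/(α) = -2.4 − 0.9445/1.2000 = -3.1871

-3.187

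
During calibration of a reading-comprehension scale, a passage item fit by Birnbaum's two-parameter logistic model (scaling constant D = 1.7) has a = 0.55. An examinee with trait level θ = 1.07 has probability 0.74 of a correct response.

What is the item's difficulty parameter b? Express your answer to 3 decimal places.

P(θ) = 1 / (1 + exp(−D·a(θ − b)))
logit(0.74) = ln(0.74/0.26) = 1.0460
b = θ − logit/(1.7·a) = 1.07 − 1.0460/0.9350 = -0.0487

-0.049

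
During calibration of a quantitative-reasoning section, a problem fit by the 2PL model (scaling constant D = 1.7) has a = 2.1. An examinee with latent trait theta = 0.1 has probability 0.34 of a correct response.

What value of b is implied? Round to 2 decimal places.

P(theta) = 1 / (1 + exp(−D·a(theta − b)))
logit(0.34) = ln(0.34/0.66) = -0.6633
b = theta − logit/(1.7·a) = 0.1 − (-0.6633)/3.5700 = 0.2858

0.29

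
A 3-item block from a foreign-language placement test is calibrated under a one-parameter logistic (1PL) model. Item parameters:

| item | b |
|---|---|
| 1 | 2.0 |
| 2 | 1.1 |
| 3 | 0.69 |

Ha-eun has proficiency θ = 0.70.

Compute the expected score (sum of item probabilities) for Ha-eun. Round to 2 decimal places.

1.12

P(θ) = 1 / (1 + exp(−(θ − b)))
P_1 = 1/(1+e^{1.3000}) = 0.2142
P_2 = 1/(1+e^{0.4000}) = 0.4013
P_3 = 1/(1+e^{-0.0100}) = 0.5025
E[score] = 0.2142 + 0.4013 + 0.5025 = 1.1180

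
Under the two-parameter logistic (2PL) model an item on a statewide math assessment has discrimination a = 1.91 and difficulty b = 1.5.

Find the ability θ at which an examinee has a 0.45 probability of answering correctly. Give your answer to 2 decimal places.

1.39

P(θ) = 1 / (1 + exp(−a(θ − b)))
logit = ln(0.4500/0.5500) = -0.2007
θ = b + logit/(a) = 1.5 + (-0.2007)/1.9100 = 1.3949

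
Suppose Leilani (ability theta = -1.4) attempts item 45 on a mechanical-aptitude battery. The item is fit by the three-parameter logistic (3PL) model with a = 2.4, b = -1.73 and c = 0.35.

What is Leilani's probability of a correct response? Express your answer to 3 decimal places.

P(theta) = c + (1 − c) · 1 / (1 + exp(−a(theta − b)))
Exponent: 2.4 × (-1.4 − (-1.73)) = 0.7920
1/(1 + e^{-0.7920}) = 0.6883
P = 0.35 + 0.65 × 0.6883 = 0.7974

0.797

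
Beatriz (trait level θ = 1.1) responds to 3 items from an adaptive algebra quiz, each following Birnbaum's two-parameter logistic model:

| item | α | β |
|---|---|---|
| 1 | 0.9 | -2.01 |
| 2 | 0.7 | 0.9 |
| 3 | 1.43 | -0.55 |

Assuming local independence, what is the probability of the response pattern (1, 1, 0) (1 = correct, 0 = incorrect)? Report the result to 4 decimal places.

0.0435

P(θ) = 1 / (1 + exp(−α(θ − β)))
P_1 = 1/(1+e^{-2.7990}) = 0.9426
P_2 = 1/(1+e^{-0.1400}) = 0.5349
P_3 = 1/(1+e^{-2.3595}) = 0.9137
L = P_1 × P_2 × (1−P_3) = 0.9426 × 0.5349 × 0.0863 = 0.04352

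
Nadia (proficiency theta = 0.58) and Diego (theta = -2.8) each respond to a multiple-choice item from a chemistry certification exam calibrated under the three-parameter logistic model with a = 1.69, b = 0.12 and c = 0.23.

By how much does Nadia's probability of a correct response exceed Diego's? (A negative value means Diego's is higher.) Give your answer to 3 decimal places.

P(theta) = c + (1 − c) · 1 / (1 + exp(−a(theta − b)))
P(Nadia) = 0.7575  [exponent 0.7774]
P(Diego) = 0.2355  [exponent -4.9348]
Difference = 0.7575 − 0.2355 = 0.5220

0.522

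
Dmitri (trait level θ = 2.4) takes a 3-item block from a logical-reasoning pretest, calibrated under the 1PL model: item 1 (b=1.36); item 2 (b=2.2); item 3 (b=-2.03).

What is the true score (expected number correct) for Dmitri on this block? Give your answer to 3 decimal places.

2.277

P(θ) = 1 / (1 + exp(−(θ − b)))
P_1 = 1/(1+e^{-1.0400}) = 0.7389
P_2 = 1/(1+e^{-0.2000}) = 0.5498
P_3 = 1/(1+e^{-4.4300}) = 0.9882
E[score] = 0.7389 + 0.5498 + 0.9882 = 2.2769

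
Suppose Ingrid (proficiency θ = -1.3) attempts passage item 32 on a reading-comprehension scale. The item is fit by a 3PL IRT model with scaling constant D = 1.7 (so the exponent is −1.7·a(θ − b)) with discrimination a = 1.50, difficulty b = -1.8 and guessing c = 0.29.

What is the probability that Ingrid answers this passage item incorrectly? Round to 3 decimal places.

P(θ) = c + (1 − c) · 1 / (1 + exp(−D·a(θ − b)))
Exponent: 1.7 × 1.50 × (-1.3 − (-1.8)) = 1.2750
1/(1 + e^{-1.2750}) = 0.7816
P = 0.29 + 0.71 × 0.7816 = 0.8449
P(incorrect) = 1 − 0.8449 = 0.1551

0.155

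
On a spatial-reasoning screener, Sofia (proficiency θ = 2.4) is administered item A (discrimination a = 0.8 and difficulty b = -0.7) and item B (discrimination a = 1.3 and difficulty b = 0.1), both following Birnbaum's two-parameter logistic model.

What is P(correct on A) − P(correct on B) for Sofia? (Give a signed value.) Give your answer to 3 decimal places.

-0.029

P(θ) = 1 / (1 + exp(−a(θ − b)))
P_A = 0.9227
P_B = 0.9521
P_A − P_B = -0.0294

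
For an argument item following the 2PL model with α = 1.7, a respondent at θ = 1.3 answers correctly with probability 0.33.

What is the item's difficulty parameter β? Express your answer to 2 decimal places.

P(θ) = 1 / (1 + exp(−α(θ − β)))
logit(0.33) = ln(0.33/0.67) = -0.7082
β = θ − logit/(α) = 1.3 − (-0.7082)/1.7000 = 1.7166

1.72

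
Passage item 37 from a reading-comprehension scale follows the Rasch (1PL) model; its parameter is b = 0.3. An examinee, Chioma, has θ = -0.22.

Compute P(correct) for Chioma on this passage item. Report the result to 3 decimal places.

0.373

P(θ) = 1 / (1 + exp(−(θ − b)))
Exponent: (-0.22 − 0.3) = -0.5200
1/(1 + e^{0.5200}) = 0.3729
P = 0.3729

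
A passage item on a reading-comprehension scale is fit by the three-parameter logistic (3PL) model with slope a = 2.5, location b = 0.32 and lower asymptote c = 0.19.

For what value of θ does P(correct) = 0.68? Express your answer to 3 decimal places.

P(θ) = c + (1 − c) · 1 / (1 + exp(−a(θ − b)))
Remove guessing floor: (0.68 − 0.19)/(1 − 0.19) = 0.6049
logit = ln(0.6049/0.3951) = 0.4261
θ = b + logit/(a) = 0.32 + 0.4261/2.5000 = 0.4904

0.490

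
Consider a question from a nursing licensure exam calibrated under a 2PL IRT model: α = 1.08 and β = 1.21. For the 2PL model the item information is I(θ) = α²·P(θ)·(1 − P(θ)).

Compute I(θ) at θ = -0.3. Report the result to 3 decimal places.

P = 1/(1+e^{1.6308}) = 0.1637
P(1−P) = 0.1637 × 0.8363 = 0.1369
I = α² × P(1−P) = 1.08² × 0.1369 = 0.15970

0.160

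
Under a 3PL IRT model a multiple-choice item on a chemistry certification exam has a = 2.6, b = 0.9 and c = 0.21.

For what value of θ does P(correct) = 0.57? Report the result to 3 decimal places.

P(θ) = c + (1 − c) · 1 / (1 + exp(−a(θ − b)))
Remove guessing floor: (0.57 − 0.21)/(1 − 0.21) = 0.4557
logit = ln(0.4557/0.5443) = -0.1777
θ = b + logit/(a) = 0.9 + (-0.1777)/2.6000 = 0.8317

0.832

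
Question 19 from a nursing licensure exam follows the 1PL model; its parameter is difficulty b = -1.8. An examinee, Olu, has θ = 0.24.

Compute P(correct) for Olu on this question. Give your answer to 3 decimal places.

0.885

P(θ) = 1 / (1 + exp(−(θ − b)))
Exponent: (0.24 − (-1.8)) = 2.0400
1/(1 + e^{-2.0400}) = 0.8849
P = 0.8849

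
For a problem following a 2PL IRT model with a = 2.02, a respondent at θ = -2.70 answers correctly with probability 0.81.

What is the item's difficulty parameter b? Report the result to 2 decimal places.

-3.42

P(θ) = 1 / (1 + exp(−a(θ − b)))
logit(0.81) = ln(0.81/0.19) = 1.4500
b = θ − logit/(a) = -2.70 − 1.4500/2.0200 = -3.4178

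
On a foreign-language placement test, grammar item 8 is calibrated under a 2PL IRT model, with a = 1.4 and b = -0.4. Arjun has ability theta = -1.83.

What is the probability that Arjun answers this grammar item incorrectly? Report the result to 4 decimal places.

0.8810

P(theta) = 1 / (1 + exp(−a(theta − b)))
Exponent: 1.4 × (-1.83 − (-0.4)) = -2.0020
1/(1 + e^{2.0020}) = 0.1190
P(incorrect) = 1 − 0.1190 = 0.8810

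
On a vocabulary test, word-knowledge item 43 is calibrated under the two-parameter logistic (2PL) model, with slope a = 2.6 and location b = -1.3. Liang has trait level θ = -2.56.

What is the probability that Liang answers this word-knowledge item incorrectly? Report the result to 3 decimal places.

0.964

P(θ) = 1 / (1 + exp(−a(θ − b)))
Exponent: 2.6 × (-2.56 − (-1.3)) = -3.2760
1/(1 + e^{3.2760}) = 0.0364
P(incorrect) = 1 − 0.0364 = 0.9636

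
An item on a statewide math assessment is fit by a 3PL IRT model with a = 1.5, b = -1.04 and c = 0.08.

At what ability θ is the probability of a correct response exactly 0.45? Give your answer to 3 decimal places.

-1.304

P(θ) = c + (1 − c) · 1 / (1 + exp(−a(θ − b)))
Remove guessing floor: (0.45 − 0.08)/(1 − 0.08) = 0.4022
logit = ln(0.4022/0.5978) = -0.3964
θ = b + logit/(a) = -1.04 + (-0.3964)/1.5000 = -1.3043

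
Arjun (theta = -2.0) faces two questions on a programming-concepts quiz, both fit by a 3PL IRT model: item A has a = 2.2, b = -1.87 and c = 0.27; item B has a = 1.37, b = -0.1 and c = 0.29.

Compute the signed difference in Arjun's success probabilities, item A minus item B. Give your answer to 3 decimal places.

0.244

P(theta) = c + (1 − c) · 1 / (1 + exp(−a(theta − b)))
P_A = 0.5832
P_B = 0.3390
P_A − P_B = 0.2442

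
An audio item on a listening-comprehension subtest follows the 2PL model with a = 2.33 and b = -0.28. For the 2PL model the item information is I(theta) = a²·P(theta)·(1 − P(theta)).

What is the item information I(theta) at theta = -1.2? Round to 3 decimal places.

P = 1/(1+e^{2.1436}) = 0.1049
P(1−P) = 0.1049 × 0.8951 = 0.0939
I = a² × P(1−P) = 2.33² × 0.0939 = 0.50988

0.510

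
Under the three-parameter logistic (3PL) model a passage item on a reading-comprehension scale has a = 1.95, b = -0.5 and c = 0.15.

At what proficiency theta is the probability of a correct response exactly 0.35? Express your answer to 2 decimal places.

-1.10

P(theta) = c + (1 − c) · 1 / (1 + exp(−a(theta − b)))
Remove guessing floor: (0.35 − 0.15)/(1 − 0.15) = 0.2353
logit = ln(0.2353/0.7647) = -1.1787
theta = b + logit/(a) = -0.5 + (-1.1787)/1.9500 = -1.1044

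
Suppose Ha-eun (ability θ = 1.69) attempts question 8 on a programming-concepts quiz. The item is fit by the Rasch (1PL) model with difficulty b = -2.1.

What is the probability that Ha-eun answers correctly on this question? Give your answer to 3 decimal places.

P(θ) = 1 / (1 + exp(−(θ − b)))
Exponent: (1.69 − (-2.1)) = 3.7900
1/(1 + e^{-3.7900}) = 0.9779
P = 0.9779

0.978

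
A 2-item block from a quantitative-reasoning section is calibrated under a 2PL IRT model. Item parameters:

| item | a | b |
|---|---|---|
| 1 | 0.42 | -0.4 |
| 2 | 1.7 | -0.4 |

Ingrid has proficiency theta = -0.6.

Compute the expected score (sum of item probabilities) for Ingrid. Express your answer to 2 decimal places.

0.89

P(theta) = 1 / (1 + exp(−a(theta − b)))
P_1 = 1/(1+e^{0.0840}) = 0.4790
P_2 = 1/(1+e^{0.3400}) = 0.4158
E[score] = 0.4790 + 0.4158 = 0.8948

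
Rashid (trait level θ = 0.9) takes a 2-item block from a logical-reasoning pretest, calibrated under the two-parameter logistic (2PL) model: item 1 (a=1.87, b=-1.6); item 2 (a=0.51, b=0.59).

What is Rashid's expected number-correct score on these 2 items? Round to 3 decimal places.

P(θ) = 1 / (1 + exp(−a(θ − b)))
P_1 = 1/(1+e^{-4.6750}) = 0.9908
P_2 = 1/(1+e^{-0.1581}) = 0.5394
E[score] = 0.9908 + 0.5394 = 1.5302

1.530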